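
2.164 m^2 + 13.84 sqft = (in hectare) 0.000345. Check: 2.164 m^2 is already in m^2. 1 sqft = 0.09290304 m^2, so 13.84 sqft = 13.84 * 0.09290304 = 1.2857781 m^2. Sum: 2.164 + 1.2857781 = 3.4497781 m^2. 1 hectare = 10000 m^2, so 3.4497781 m^2 = 3.4497781 / 10000 = 0.00034497781 hectare ≈ 0.000345 hectare (4 s.f.).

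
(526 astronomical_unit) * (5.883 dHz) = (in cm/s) 1 astronomical_unit = 1.4959787e+11 m, so 526 astronomical_unit = 526 * 1.4959787e+11 = 7.868848e+13 m. 1 dHz = 0.1 Hz, so 5.883 dHz = 5.883 * 0.1 = 0.5883 Hz. Combine: 7.868848e+13 m * 0.5883 Hz = 4.6292433e+13 m/s. 1 cm/s = 0.01 m/s, so 4.6292433e+13 m/s = 4.6292433e+13 / 0.01 = 4.6292433e+15 cm/s ≈ 4.629e+15 cm/s (4 s.f.). Final answer: 4.629e+15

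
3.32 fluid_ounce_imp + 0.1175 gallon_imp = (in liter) 0.6285. Check: 1 fluid_ounce_imp = 2.8413063e-05 m^3, so 3.32 fluid_ounce_imp = 3.32 * 2.8413063e-05 = 9.4331367e-05 m^3. 1 gallon_imp = 0.00454609 m^3, so 0.1175 gallon_imp = 0.1175 * 0.00454609 = 0.00053416557 m^3. Sum: 9.4331367e-05 + 0.00053416557 = 0.00062849694 m^3. 1 liter = 0.001 m^3, so 0.00062849694 m^3 = 0.00062849694 / 0.001 = 0.62849694 liter ≈ 0.6285 liter (4 s.f.).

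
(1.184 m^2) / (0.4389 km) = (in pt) 7.647. Check: 1.184 m^2 is already in m^2. 1 km = 1000 m, so 0.4389 km = 0.4389 * 1000 = 438.9 m. Combine: 1.184 m^2 / 438.9 m = 0.0026976532 m. 1 pt = 0.00035277778 m, so 0.0026976532 m = 0.0026976532 / 0.00035277778 = 7.646891 pt ≈ 7.647 pt (4 s.f.).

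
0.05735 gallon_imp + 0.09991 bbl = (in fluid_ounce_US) 545.9. Check: 1 gallon_imp = 0.00454609 m^3, so 0.05735 gallon_imp = 0.05735 * 0.00454609 = 0.00026071826 m^3. 1 bbl = 0.15898729 m^3, so 0.09991 bbl = 0.09991 * 0.15898729 = 0.015884421 m^3. Sum: 0.00026071826 + 0.015884421 = 0.016145139 m^3. 1 fluid_ounce_US = 2.957353e-05 m^3, so 0.016145139 m^3 = 0.016145139 / 2.957353e-05 = 545.93209 fluid_ounce_US ≈ 545.9 fluid_ounce_US (4 s.f.).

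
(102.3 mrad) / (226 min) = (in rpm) 7.204e-05. Check: 1 mrad = 0.001 rad, so 102.3 mrad = 102.3 * 0.001 = 0.1023 rad. 1 min = 60 s, so 226 min = 226 * 60 = 13560 s. Combine: 0.1023 rad / 13560 s = 7.5442478e-06 rad/s. 1 rpm = 0.10471976 rad/s, so 7.5442478e-06 rad/s = 7.5442478e-06 / 0.10471976 = 7.204226e-05 rpm ≈ 7.204e-05 rpm (4 s.f.).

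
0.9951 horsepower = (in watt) 742. Check: 1 horsepower = 745.69987 W, so 0.9951 horsepower = 0.9951 * 745.69987 = 742.04594 W. 742.04594 W = 742.04594 watt ≈ 742 watt (4 s.f.).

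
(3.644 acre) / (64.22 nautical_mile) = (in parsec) 1 acre = 4046.8564 m^2, so 3.644 acre = 3.644 * 4046.8564 = 14746.745 m^2. 1 nautical_mile = 1852 m, so 64.22 nautical_mile = 64.22 * 1852 = 118935.44 m. Combine: 14746.745 m^2 / 118935.44 m = 0.12398949 m. 1 parsec = 3.0856776e+16 m, so 0.12398949 m = 0.12398949 / 3.0856776e+16 = 4.0182258e-18 parsec ≈ 4.018e-18 parsec (4 s.f.). Final answer: 4.018e-18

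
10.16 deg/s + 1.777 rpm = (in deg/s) 1 deg/s = 0.017453293 rad/s, so 10.16 deg/s = 10.16 * 0.017453293 = 0.17732545 rad/s. 1 rpm = 0.10471976 rad/s, so 1.777 rpm = 1.777 * 0.10471976 = 0.186087 rad/s. Sum: 0.17732545 + 0.186087 = 0.36341246 rad/s. 1 deg/s = 0.017453293 rad/s, so 0.36341246 rad/s = 0.36341246 / 0.017453293 = 20.822 deg/s ≈ 20.82 deg/s (4 s.f.). Final answer: 20.82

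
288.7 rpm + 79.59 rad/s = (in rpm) 1049. Check: 1 rpm = 0.10471976 rad/s, so 288.7 rpm = 288.7 * 0.10471976 = 30.232593 rad/s. 79.59 rad/s is already in rad/s. Sum: 30.232593 + 79.59 = 109.82259 rad/s. 1 rpm = 0.10471976 rad/s, so 109.82259 rad/s = 109.82259 / 0.10471976 = 1048.7285 rpm ≈ 1049 rpm (4 s.f.).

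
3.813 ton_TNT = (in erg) 1.595e+17. Check: 1 ton_TNT = 4.184e+09 J, so 3.813 ton_TNT = 3.813 * 4.184e+09 = 1.5953592e+10 J. 1 erg = 1e-07 J, so 1.5953592e+10 J = 1.5953592e+10 / 1e-07 = 1.5953592e+17 erg ≈ 1.595e+17 erg (4 s.f.).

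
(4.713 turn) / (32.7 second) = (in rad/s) 1 turn = 6.2831853 rad, so 4.713 turn = 4.713 * 6.2831853 = 29.612652 rad. 32.7 second = 32.7 s. Combine: 29.612652 rad / 32.7 s = 0.9055857 rad/s. Result: 0.9055857 rad/s ≈ 0.9056 rad/s (4 s.f.). Final answer: 0.9056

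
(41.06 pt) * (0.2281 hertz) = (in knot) 0.006423. Check: 1 pt = 0.00035277778 m, so 41.06 pt = 41.06 * 0.00035277778 = 0.014485056 m. 0.2281 hertz = 0.2281 Hz. Combine: 0.014485056 m * 0.2281 Hz = 0.0033040412 m/s. 1 knot = 0.51444444 m/s, so 0.0033040412 m/s = 0.0033040412 / 0.51444444 = 0.0064225422 knot ≈ 0.006423 knot (4 s.f.).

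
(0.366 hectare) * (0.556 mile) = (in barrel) 1 hectare = 10000 m^2, so 0.366 hectare = 0.366 * 10000 = 3660 m^2. 1 mile = 1609.344 m, so 0.556 mile = 0.556 * 1609.344 = 894.79526 m. Combine: 3660 m^2 * 894.79526 m = 3274950.7 m^3. 1 barrel = 0.15898729 m^3, so 3274950.7 m^3 = 3274950.7 / 0.15898729 = 20598820 barrel ≈ 2.06e+07 barrel (4 s.f.). Final answer: 2.06e+07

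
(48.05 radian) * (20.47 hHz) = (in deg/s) 48.05 radian = 48.05 rad. 1 hHz = 100 Hz, so 20.47 hHz = 20.47 * 100 = 2047 Hz. Combine: 48.05 rad * 2047 Hz = 98358.35 rad/s. 1 deg/s = 0.017453293 rad/s, so 98358.35 rad/s = 98358.35 / 0.017453293 = 5635518.3 deg/s ≈ 5.636e+06 deg/s (4 s.f.). Final answer: 5.636e+06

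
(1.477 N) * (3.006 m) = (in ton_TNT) 1.477 N is already in N. 3.006 m is already in m. Combine: 1.477 N * 3.006 m = 4.439862 J. 1 ton_TNT = 4.184e+09 J, so 4.439862 J = 4.439862 / 4.184e+09 = 1.0611525e-09 ton_TNT ≈ 1.061e-09 ton_TNT (4 s.f.). Final answer: 1.061e-09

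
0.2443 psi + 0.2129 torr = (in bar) 0.01713. Check: 1 psi = 6894.7573 Pa, so 0.2443 psi = 0.2443 * 6894.7573 = 1684.3892 Pa. 1 torr = 133.32237 Pa, so 0.2129 torr = 0.2129 * 133.32237 = 28.384332 Pa. Sum: 1684.3892 + 28.384332 = 1712.7735 Pa. 1 bar = 100000 Pa, so 1712.7735 Pa = 1712.7735 / 100000 = 0.017127735 bar ≈ 0.01713 bar (4 s.f.).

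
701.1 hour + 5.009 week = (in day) 1 hour = 3600 s, so 701.1 hour = 701.1 * 3600 = 2523960 s. 1 week = 604800 s, so 5.009 week = 5.009 * 604800 = 3029443.2 s. Sum: 2523960 + 3029443.2 = 5553403.2 s. 1 day = 86400 s, so 5553403.2 s = 5553403.2 / 86400 = 64.2755 day ≈ 64.28 day (4 s.f.). Final answer: 64.28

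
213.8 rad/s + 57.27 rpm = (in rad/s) 213.8 rad/s is already in rad/s. 1 rpm = 0.10471976 rad/s, so 57.27 rpm = 57.27 * 0.10471976 = 5.9973004 rad/s. Sum: 213.8 + 5.9973004 = 219.7973 rad/s. Result: 219.7973 rad/s ≈ 219.8 rad/s (4 s.f.). Final answer: 219.8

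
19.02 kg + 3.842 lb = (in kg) 19.02 kg is already in kg. 1 lb = 0.45359237 kg, so 3.842 lb = 3.842 * 0.45359237 = 1.7427019 kg. Sum: 19.02 + 1.7427019 = 20.762702 kg. Result: 20.762702 kg ≈ 20.76 kg (4 s.f.). Final answer: 20.76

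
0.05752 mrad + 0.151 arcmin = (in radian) 0.0001014. Check: 1 mrad = 0.001 rad, so 0.05752 mrad = 0.05752 * 0.001 = 5.752e-05 rad. 1 arcmin = 0.00029088821 rad, so 0.151 arcmin = 0.151 * 0.00029088821 = 4.392412e-05 rad. Sum: 5.752e-05 + 4.392412e-05 = 0.00010144412 rad. 0.00010144412 rad = 0.00010144412 radian ≈ 0.0001014 radian (4 s.f.).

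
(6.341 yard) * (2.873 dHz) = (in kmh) 5.997. Check: 1 yard = 0.9144 m, so 6.341 yard = 6.341 * 0.9144 = 5.7982104 m. 1 dHz = 0.1 Hz, so 2.873 dHz = 2.873 * 0.1 = 0.2873 Hz. Combine: 5.7982104 m * 0.2873 Hz = 1.6658258 m/s. 1 kmh = 0.27777778 m/s, so 1.6658258 m/s = 1.6658258 / 0.27777778 = 5.9969731 kmh ≈ 5.997 kmh (4 s.f.).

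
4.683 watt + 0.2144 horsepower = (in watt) 4.683 watt = 4.683 W. 1 horsepower = 745.69987 W, so 0.2144 horsepower = 0.2144 * 745.69987 = 159.87805 W. Sum: 4.683 + 159.87805 = 164.56105 W. 164.56105 W = 164.56105 watt ≈ 164.6 watt (4 s.f.). Final answer: 164.6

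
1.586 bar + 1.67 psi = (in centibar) 170.1. Check: 1 bar = 100000 Pa, so 1.586 bar = 1.586 * 100000 = 158600 Pa. 1 psi = 6894.7573 Pa, so 1.67 psi = 1.67 * 6894.7573 = 11514.245 Pa. Sum: 158600 + 11514.245 = 170114.24 Pa. 1 centibar = 1000 Pa, so 170114.24 Pa = 170114.24 / 1000 = 170.11424 centibar ≈ 170.1 centibar (4 s.f.).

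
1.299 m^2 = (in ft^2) 1 ft^2 = 0.09290304 m^2, so 1.299 m^2 = 1.299 / 0.09290304 = 13.98232 ft^2 ≈ 13.98 ft^2 (4 s.f.). Final answer: 13.98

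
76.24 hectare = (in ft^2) 1 hectare = 10000 m^2, so 76.24 hectare = 76.24 * 10000 = 762400 m^2. 1 ft^2 = 0.09290304 m^2, so 762400 m^2 = 762400 / 0.09290304 = 8206405.3 ft^2 ≈ 8.206e+06 ft^2 (4 s.f.). Final answer: 8.206e+06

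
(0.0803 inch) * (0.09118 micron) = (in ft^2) 2.002e-09. Check: 1 inch = 0.0254 m, so 0.0803 inch = 0.0803 * 0.0254 = 0.00203962 m. 1 micron = 1e-06 m, so 0.09118 micron = 0.09118 * 1e-06 = 9.118e-08 m. Combine: 0.00203962 m * 9.118e-08 m = 1.8597255e-10 m^2. 1 ft^2 = 0.09290304 m^2, so 1.8597255e-10 m^2 = 1.8597255e-10 / 0.09290304 = 2.0017919e-09 ft^2 ≈ 2.002e-09 ft^2 (4 s.f.).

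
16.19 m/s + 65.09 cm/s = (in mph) 16.19 m/s is already in m/s. 1 cm/s = 0.01 m/s, so 65.09 cm/s = 65.09 * 0.01 = 0.6509 m/s. Sum: 16.19 + 0.6509 = 16.8409 m/s. 1 mph = 0.44704 m/s, so 16.8409 m/s = 16.8409 / 0.44704 = 37.67202 mph ≈ 37.67 mph (4 s.f.). Final answer: 37.67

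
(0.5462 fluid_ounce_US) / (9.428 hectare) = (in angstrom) 1.713. Check: 1 fluid_ounce_US = 2.957353e-05 m^3, so 0.5462 fluid_ounce_US = 0.5462 * 2.957353e-05 = 1.6153062e-05 m^3. 1 hectare = 10000 m^2, so 9.428 hectare = 9.428 * 10000 = 94280 m^2. Combine: 1.6153062e-05 m^3 / 94280 m^2 = 1.7133074e-10 m. 1 angstrom = 1e-10 m, so 1.7133074e-10 m = 1.7133074e-10 / 1e-10 = 1.7133074 angstrom ≈ 1.713 angstrom (4 s.f.).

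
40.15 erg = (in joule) 4.015e-06. Check: 1 erg = 1e-07 J, so 40.15 erg = 40.15 * 1e-07 = 4.015e-06 J. 4.015e-06 J = 4.015e-06 joule.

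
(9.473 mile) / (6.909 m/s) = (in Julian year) 6.992e-05. Check: 1 mile = 1609.344 m, so 9.473 mile = 9.473 * 1609.344 = 15245.316 m. 6.909 m/s is already in m/s. Combine: 15245.316 m / 6.909 m/s = 2206.5879 s. 1 Julian year = 31557600 s, so 2206.5879 s = 2206.5879 / 31557600 = 6.9922551e-05 Julian year ≈ 6.992e-05 Julian year (4 s.f.).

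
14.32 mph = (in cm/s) 1 mph = 0.44704 m/s, so 14.32 mph = 14.32 * 0.44704 = 6.4016128 m/s. 1 cm/s = 0.01 m/s, so 6.4016128 m/s = 6.4016128 / 0.01 = 640.16128 cm/s ≈ 640.2 cm/s (4 s.f.). Final answer: 640.2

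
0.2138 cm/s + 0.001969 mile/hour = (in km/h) 1 cm/s = 0.01 m/s, so 0.2138 cm/s = 0.2138 * 0.01 = 0.002138 m/s. 1 mile/hour = 0.44704 m/s, so 0.001969 mile/hour = 0.001969 * 0.44704 = 0.00088022176 m/s. Sum: 0.002138 + 0.00088022176 = 0.0030182218 m/s. 1 km/h = 0.27777778 m/s, so 0.0030182218 m/s = 0.0030182218 / 0.27777778 = 0.010865598 km/h ≈ 0.01087 km/h (4 s.f.). Final answer: 0.01087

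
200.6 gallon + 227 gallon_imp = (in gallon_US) 473.2. Check: 1 gallon = 0.0037854118 m^3, so 200.6 gallon = 200.6 * 0.0037854118 = 0.7593536 m^3. 1 gallon_imp = 0.00454609 m^3, so 227 gallon_imp = 227 * 0.00454609 = 1.0319624 m^3. Sum: 0.7593536 + 1.0319624 = 1.791316 m^3. 1 gallon_US = 0.0037854118 m^3, so 1.791316 m^3 = 1.791316 / 0.0037854118 = 473.21563 gallon_US ≈ 473.2 gallon_US (4 s.f.).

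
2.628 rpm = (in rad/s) 1 rpm = 0.10471976 rad/s, so 2.628 rpm = 2.628 * 0.10471976 = 0.27520352 rad/s. Result: 0.27520352 rad/s ≈ 0.2752 rad/s (4 s.f.). Final answer: 0.2752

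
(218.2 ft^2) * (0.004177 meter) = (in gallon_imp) 1 ft^2 = 0.09290304 m^2, so 218.2 ft^2 = 218.2 * 0.09290304 = 20.271443 m^2. 0.004177 meter = 0.004177 m. Combine: 20.271443 m^2 * 0.004177 m = 0.084673819 m^3. 1 gallon_imp = 0.00454609 m^3, so 0.084673819 m^3 = 0.084673819 / 0.00454609 = 18.625636 gallon_imp ≈ 18.63 gallon_imp (4 s.f.). Final answer: 18.63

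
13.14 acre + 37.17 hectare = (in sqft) 1 acre = 4046.8564 m^2, so 13.14 acre = 13.14 * 4046.8564 = 53175.693 m^2. 1 hectare = 10000 m^2, so 37.17 hectare = 37.17 * 10000 = 371700 m^2. Sum: 53175.693 + 371700 = 424875.69 m^2. 1 sqft = 0.09290304 m^2, so 424875.69 m^2 = 424875.69 / 0.09290304 = 4573323.9 sqft ≈ 4.573e+06 sqft (4 s.f.). Final answer: 4.573e+06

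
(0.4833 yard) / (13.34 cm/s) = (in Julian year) 1 yard = 0.9144 m, so 0.4833 yard = 0.4833 * 0.9144 = 0.44192952 m. 1 cm/s = 0.01 m/s, so 13.34 cm/s = 13.34 * 0.01 = 0.1334 m/s. Combine: 0.44192952 m / 0.1334 m/s = 3.312815 s. 1 Julian year = 31557600 s, so 3.312815 s = 3.312815 / 31557600 = 1.0497677e-07 Julian year ≈ 1.05e-07 Julian year (4 s.f.). Final answer: 1.05e-07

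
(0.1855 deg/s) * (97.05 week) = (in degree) 1 deg/s = 0.017453293 rad/s, so 0.1855 deg/s = 0.1855 * 0.017453293 = 0.0032375858 rad/s. 1 week = 604800 s, so 97.05 week = 97.05 * 604800 = 58695840 s. Combine: 0.0032375858 rad/s * 58695840 s = 190032.82 rad. 1 degree = 0.017453293 rad, so 190032.82 rad = 190032.82 / 0.017453293 = 10888078 degree ≈ 1.089e+07 degree (4 s.f.). Final answer: 1.089e+07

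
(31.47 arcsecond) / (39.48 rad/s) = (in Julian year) 1.225e-13. Check: 1 arcsecond = 4.8481368e-06 rad, so 31.47 arcsecond = 31.47 * 4.8481368e-06 = 0.00015257087 rad. 39.48 rad/s is already in rad/s. Combine: 0.00015257087 rad / 39.48 rad/s = 3.8645103e-06 s. 1 Julian year = 31557600 s, so 3.8645103e-06 s = 3.8645103e-06 / 31557600 = 1.2245894e-13 Julian year ≈ 1.225e-13 Julian year (4 s.f.).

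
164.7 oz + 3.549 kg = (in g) 8218. Check: 1 oz = 0.028349523 kg, so 164.7 oz = 164.7 * 0.028349523 = 4.6691665 kg. 3.549 kg is already in kg. Sum: 4.6691665 + 3.549 = 8.2181665 kg. 1 g = 0.001 kg, so 8.2181665 kg = 8.2181665 / 0.001 = 8218.1665 g ≈ 8218 g (4 s.f.).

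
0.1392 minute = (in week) 1 minute = 60 s, so 0.1392 minute = 0.1392 * 60 = 8.352 s. 1 week = 604800 s, so 8.352 s = 8.352 / 604800 = 1.3809524e-05 week ≈ 1.381e-05 week (4 s.f.). Final answer: 1.381e-05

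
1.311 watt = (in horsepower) 0.001758. Check: 1.311 watt = 1.311 W. 1 horsepower = 745.69987 W, so 1.311 W = 1.311 / 745.69987 = 0.00175808 horsepower ≈ 0.001758 horsepower (4 s.f.).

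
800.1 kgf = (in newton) 1 kgf = 9.80665 N, so 800.1 kgf = 800.1 * 9.80665 = 7846.3007 N. 7846.3007 N = 7846.3007 newton ≈ 7846 newton (4 s.f.). Final answer: 7846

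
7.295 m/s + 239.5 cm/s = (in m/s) 7.295 m/s is already in m/s. 1 cm/s = 0.01 m/s, so 239.5 cm/s = 239.5 * 0.01 = 2.395 m/s. Sum: 7.295 + 2.395 = 9.69 m/s. Result: 9.69 m/s. Final answer: 9.69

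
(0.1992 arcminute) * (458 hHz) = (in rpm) 1 arcminute = 0.00029088821 rad, so 0.1992 arcminute = 0.1992 * 0.00029088821 = 5.7944931e-05 rad. 1 hHz = 100 Hz, so 458 hHz = 458 * 100 = 45800 Hz. Combine: 5.7944931e-05 rad * 45800 Hz = 2.6538778 rad/s. 1 rpm = 0.10471976 rad/s, so 2.6538778 rad/s = 2.6538778 / 0.10471976 = 25.342667 rpm ≈ 25.34 rpm (4 s.f.). Final answer: 25.34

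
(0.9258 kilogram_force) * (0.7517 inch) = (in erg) 1.733e+06. Check: 1 kilogram_force = 9.80665 N, so 0.9258 kilogram_force = 0.9258 * 9.80665 = 9.0789966 N. 1 inch = 0.0254 m, so 0.7517 inch = 0.7517 * 0.0254 = 0.01909318 m. Combine: 9.0789966 N * 0.01909318 m = 0.17334692 J. 1 erg = 1e-07 J, so 0.17334692 J = 0.17334692 / 1e-07 = 1733469.2 erg ≈ 1.733e+06 erg (4 s.f.).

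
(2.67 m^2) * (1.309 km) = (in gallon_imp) 2.67 m^2 is already in m^2. 1 km = 1000 m, so 1.309 km = 1.309 * 1000 = 1309 m. Combine: 2.67 m^2 * 1309 m = 3495.03 m^3. 1 gallon_imp = 0.00454609 m^3, so 3495.03 m^3 = 3495.03 / 0.00454609 = 768799.12 gallon_imp ≈ 7.688e+05 gallon_imp (4 s.f.). Final answer: 7.688e+05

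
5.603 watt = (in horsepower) 5.603 watt = 5.603 W. 1 horsepower = 745.69987 W, so 5.603 W = 5.603 / 745.69987 = 0.0075137468 horsepower ≈ 0.007514 horsepower (4 s.f.). Final answer: 0.007514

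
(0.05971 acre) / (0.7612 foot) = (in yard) 1 acre = 4046.8564 m^2, so 0.05971 acre = 0.05971 * 4046.8564 = 241.6378 m^2. 1 foot = 0.3048 m, so 0.7612 foot = 0.7612 * 0.3048 = 0.23201376 m. Combine: 241.6378 m^2 / 0.23201376 m = 1041.4805 m. 1 yard = 0.9144 m, so 1041.4805 m = 1041.4805 / 0.9144 = 1138.9769 yard ≈ 1139 yard (4 s.f.). Final answer: 1139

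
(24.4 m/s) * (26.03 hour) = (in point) 6.481e+09. Check: 24.4 m/s is already in m/s. 1 hour = 3600 s, so 26.03 hour = 26.03 * 3600 = 93708 s. Combine: 24.4 m/s * 93708 s = 2286475.2 m. 1 point = 0.00035277778 m, so 2286475.2 m = 2286475.2 / 0.00035277778 = 6.481347e+09 point ≈ 6.481e+09 point (4 s.f.).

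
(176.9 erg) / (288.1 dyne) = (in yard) 0.006715. Check: 1 erg = 1e-07 J, so 176.9 erg = 176.9 * 1e-07 = 1.769e-05 J. 1 dyne = 1e-05 N, so 288.1 dyne = 288.1 * 1e-05 = 0.002881 N. Combine: 1.769e-05 J / 0.002881 N = 0.0061402291 m. 1 yard = 0.9144 m, so 0.0061402291 m = 0.0061402291 / 0.9144 = 0.0067150362 yard ≈ 0.006715 yard (4 s.f.).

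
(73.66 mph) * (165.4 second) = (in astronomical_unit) 3.641e-08. Check: 1 mph = 0.44704 m/s, so 73.66 mph = 73.66 * 0.44704 = 32.928966 m/s. 165.4 second = 165.4 s. Combine: 32.928966 m/s * 165.4 s = 5446.451 m. 1 astronomical_unit = 1.4959787e+11 m, so 5446.451 m = 5446.451 / 1.4959787e+11 = 3.6407277e-08 astronomical_unit ≈ 3.641e-08 astronomical_unit (4 s.f.).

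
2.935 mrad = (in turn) 0.0004671. Check: 1 mrad = 0.001 rad, so 2.935 mrad = 2.935 * 0.001 = 0.002935 rad. 1 turn = 6.2831853 rad, so 0.002935 rad = 0.002935 / 6.2831853 = 0.00046711976 turn ≈ 0.0004671 turn (4 s.f.).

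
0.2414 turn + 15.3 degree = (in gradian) 1 turn = 6.2831853 rad, so 0.2414 turn = 0.2414 * 6.2831853 = 1.5167609 rad. 1 degree = 0.017453293 rad, so 15.3 degree = 15.3 * 0.017453293 = 0.26703538 rad. Sum: 1.5167609 + 0.26703538 = 1.7837963 rad. 1 gradian = 0.015707963 rad, so 1.7837963 rad = 1.7837963 / 0.015707963 = 113.56 gradian ≈ 113.6 gradian (4 s.f.). Final answer: 113.6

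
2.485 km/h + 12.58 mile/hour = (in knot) 12.27. Check: 1 km/h = 0.27777778 m/s, so 2.485 km/h = 2.485 * 0.27777778 = 0.69027778 m/s. 1 mile/hour = 0.44704 m/s, so 12.58 mile/hour = 12.58 * 0.44704 = 5.6237632 m/s. Sum: 0.69027778 + 5.6237632 = 6.314041 m/s. 1 knot = 0.51444444 m/s, so 6.314041 m/s = 6.314041 / 0.51444444 = 12.273514 knot ≈ 12.27 knot (4 s.f.).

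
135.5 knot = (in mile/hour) 1 knot = 0.51444444 m/s, so 135.5 knot = 135.5 * 0.51444444 = 69.707222 m/s. 1 mile/hour = 0.44704 m/s, so 69.707222 m/s = 69.707222 / 0.44704 = 155.93062 mile/hour ≈ 155.9 mile/hour (4 s.f.). Final answer: 155.9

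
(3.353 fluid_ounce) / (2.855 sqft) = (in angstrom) 1 fluid_ounce = 2.957353e-05 m^3, so 3.353 fluid_ounce = 3.353 * 2.957353e-05 = 9.9160045e-05 m^3. 1 sqft = 0.09290304 m^2, so 2.855 sqft = 2.855 * 0.09290304 = 0.26523818 m^2. Combine: 9.9160045e-05 m^3 / 0.26523818 m^2 = 0.00037385283 m. 1 angstrom = 1e-10 m, so 0.00037385283 m = 0.00037385283 / 1e-10 = 3738528.3 angstrom ≈ 3.739e+06 angstrom (4 s.f.). Final answer: 3.739e+06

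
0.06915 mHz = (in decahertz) 6.915e-06. Check: 1 mHz = 0.001 Hz, so 0.06915 mHz = 0.06915 * 0.001 = 6.915e-05 Hz. 1 decahertz = 10 Hz, so 6.915e-05 Hz = 6.915e-05 / 10 = 6.915e-06 decahertz.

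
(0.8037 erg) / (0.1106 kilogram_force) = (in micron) 1 erg = 1e-07 J, so 0.8037 erg = 0.8037 * 1e-07 = 8.037e-08 J. 1 kilogram_force = 9.80665 N, so 0.1106 kilogram_force = 0.1106 * 9.80665 = 1.0846155 N. Combine: 8.037e-08 J / 1.0846155 N = 7.4099993e-08 m. 1 micron = 1e-06 m, so 7.4099993e-08 m = 7.4099993e-08 / 1e-06 = 0.074099993 micron ≈ 0.0741 micron (4 s.f.). Final answer: 0.0741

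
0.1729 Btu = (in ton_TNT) 4.36e-08. Check: 1 Btu = 1055.0559 J, so 0.1729 Btu = 0.1729 * 1055.0559 = 182.41916 J. 1 ton_TNT = 4.184e+09 J, so 182.41916 J = 182.41916 / 4.184e+09 = 4.3599225e-08 ton_TNT ≈ 4.36e-08 ton_TNT (4 s.f.).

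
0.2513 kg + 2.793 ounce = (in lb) 0.7286. Check: 0.2513 kg is already in kg. 1 ounce = 0.028349523 kg, so 2.793 ounce = 2.793 * 0.028349523 = 0.079180218 kg. Sum: 0.2513 + 0.079180218 = 0.33048022 kg. 1 lb = 0.45359237 kg, so 0.33048022 kg = 0.33048022 / 0.45359237 = 0.72858416 lb ≈ 0.7286 lb (4 s.f.).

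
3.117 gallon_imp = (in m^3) 0.01417. Check: 1 gallon_imp = 0.00454609 m^3, so 3.117 gallon_imp = 3.117 * 0.00454609 = 0.014170163 m^3. Result: 0.014170163 m^3 ≈ 0.01417 m^3 (4 s.f.).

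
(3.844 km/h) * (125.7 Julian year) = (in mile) 2.632e+06. Check: 1 km/h = 0.27777778 m/s, so 3.844 km/h = 3.844 * 0.27777778 = 1.0677778 m/s. 1 Julian year = 31557600 s, so 125.7 Julian year = 125.7 * 31557600 = 3.9667903e+09 s. Combine: 1.0677778 m/s * 3.9667903e+09 s = 4.2356506e+09 m. 1 mile = 1609.344 m, so 4.2356506e+09 m = 4.2356506e+09 / 1609.344 = 2631911.2 mile ≈ 2.632e+06 mile (4 s.f.).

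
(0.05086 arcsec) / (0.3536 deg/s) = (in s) 1 arcsec = 4.8481368e-06 rad, so 0.05086 arcsec = 0.05086 * 4.8481368e-06 = 2.4657624e-07 rad. 1 deg/s = 0.017453293 rad/s, so 0.3536 deg/s = 0.3536 * 0.017453293 = 0.0061714842 rad/s. Combine: 2.4657624e-07 rad / 0.0061714842 rad/s = 3.9954123e-05 s. Result: 3.9954123e-05 s ≈ 3.995e-05 s (4 s.f.). Final answer: 3.995e-05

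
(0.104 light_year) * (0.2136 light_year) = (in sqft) 2.14e+31. Check: 1 light_year = 9.4607305e+15 m, so 0.104 light_year = 0.104 * 9.4607305e+15 = 9.8391597e+14 m. 1 light_year = 9.4607305e+15 m, so 0.2136 light_year = 0.2136 * 9.4607305e+15 = 2.020812e+15 m. Combine: 9.8391597e+14 m * 2.020812e+15 m = 1.9883092e+30 m^2. 1 sqft = 0.09290304 m^2, so 1.9883092e+30 m^2 = 1.9883092e+30 / 0.09290304 = 2.1401982e+31 sqft ≈ 2.14e+31 sqft (4 s.f.).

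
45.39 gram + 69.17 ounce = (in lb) 4.423. Check: 1 gram = 0.001 kg, so 45.39 gram = 45.39 * 0.001 = 0.04539 kg. 1 ounce = 0.028349523 kg, so 69.17 ounce = 69.17 * 0.028349523 = 1.9609365 kg. Sum: 0.04539 + 1.9609365 = 2.0063265 kg. 1 lb = 0.45359237 kg, so 2.0063265 kg = 2.0063265 / 0.45359237 = 4.4231928 lb ≈ 4.423 lb (4 s.f.).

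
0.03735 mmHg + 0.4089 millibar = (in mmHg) 1 mmHg = 133.32237 Pa, so 0.03735 mmHg = 0.03735 * 133.32237 = 4.9795905 Pa. 1 millibar = 100 Pa, so 0.4089 millibar = 0.4089 * 100 = 40.89 Pa. Sum: 4.9795905 + 40.89 = 45.86959 Pa. 1 mmHg = 133.32237 Pa, so 45.86959 Pa = 45.86959 / 133.32237 = 0.34405022 mmHg ≈ 0.3441 mmHg (4 s.f.). Final answer: 0.3441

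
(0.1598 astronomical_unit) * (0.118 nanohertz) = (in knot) 1 astronomical_unit = 1.4959787e+11 m, so 0.1598 astronomical_unit = 0.1598 * 1.4959787e+11 = 2.390574e+10 m. 1 nanohertz = 1e-09 Hz, so 0.118 nanohertz = 0.118 * 1e-09 = 1.18e-10 Hz. Combine: 2.390574e+10 m * 1.18e-10 Hz = 2.8208773 m/s. 1 knot = 0.51444444 m/s, so 2.8208773 m/s = 2.8208773 / 0.51444444 = 5.4833468 knot ≈ 5.483 knot (4 s.f.). Final answer: 5.483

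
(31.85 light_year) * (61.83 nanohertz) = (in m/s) 1 light_year = 9.4607305e+15 m, so 31.85 light_year = 31.85 * 9.4607305e+15 = 3.0132427e+17 m. 1 nanohertz = 1e-09 Hz, so 61.83 nanohertz = 61.83 * 1e-09 = 6.183e-08 Hz. Combine: 3.0132427e+17 m * 6.183e-08 Hz = 1.8630879e+10 m/s. Result: 1.8630879e+10 m/s ≈ 1.863e+10 m/s (4 s.f.). Final answer: 1.863e+10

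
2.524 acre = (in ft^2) 1.099e+05. Check: 1 acre = 4046.8564 m^2, so 2.524 acre = 2.524 * 4046.8564 = 10214.266 m^2. 1 ft^2 = 0.09290304 m^2, so 10214.266 m^2 = 10214.266 / 0.09290304 = 109945.44 ft^2 ≈ 1.099e+05 ft^2 (4 s.f.).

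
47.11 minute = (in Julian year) 1 minute = 60 s, so 47.11 minute = 47.11 * 60 = 2826.6 s. 1 Julian year = 31557600 s, so 2826.6 s = 2826.6 / 31557600 = 8.9569549e-05 Julian year ≈ 8.957e-05 Julian year (4 s.f.). Final answer: 8.957e-05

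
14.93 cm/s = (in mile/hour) 0.334. Check: 1 cm/s = 0.01 m/s, so 14.93 cm/s = 14.93 * 0.01 = 0.1493 m/s. 1 mile/hour = 0.44704 m/s, so 0.1493 m/s = 0.1493 / 0.44704 = 0.33397459 mile/hour ≈ 0.334 mile/hour (4 s.f.).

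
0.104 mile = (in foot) 549.1. Check: 1 mile = 1609.344 m, so 0.104 mile = 0.104 * 1609.344 = 167.37178 m. 1 foot = 0.3048 m, so 167.37178 m = 167.37178 / 0.3048 = 549.12 foot ≈ 549.1 foot (4 s.f.).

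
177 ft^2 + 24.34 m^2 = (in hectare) 0.004078. Check: 1 ft^2 = 0.09290304 m^2, so 177 ft^2 = 177 * 0.09290304 = 16.443838 m^2. 24.34 m^2 is already in m^2. Sum: 16.443838 + 24.34 = 40.783838 m^2. 1 hectare = 10000 m^2, so 40.783838 m^2 = 40.783838 / 10000 = 0.0040783838 hectare ≈ 0.004078 hectare (4 s.f.).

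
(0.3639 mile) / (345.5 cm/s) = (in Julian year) 1 mile = 1609.344 m, so 0.3639 mile = 0.3639 * 1609.344 = 585.64028 m. 1 cm/s = 0.01 m/s, so 345.5 cm/s = 345.5 * 0.01 = 3.455 m/s. Combine: 585.64028 m / 3.455 m/s = 169.50515 s. 1 Julian year = 31557600 s, so 169.50515 s = 169.50515 / 31557600 = 5.371294e-06 Julian year ≈ 5.371e-06 Julian year (4 s.f.). Final answer: 5.371e-06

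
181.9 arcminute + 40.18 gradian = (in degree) 1 arcminute = 0.00029088821 rad, so 181.9 arcminute = 181.9 * 0.00029088821 = 0.052912565 rad. 1 gradian = 0.015707963 rad, so 40.18 gradian = 40.18 * 0.015707963 = 0.63114596 rad. Sum: 0.052912565 + 0.63114596 = 0.68405853 rad. 1 degree = 0.017453293 rad, so 0.68405853 rad = 0.68405853 / 0.017453293 = 39.193667 degree ≈ 39.19 degree (4 s.f.). Final answer: 39.19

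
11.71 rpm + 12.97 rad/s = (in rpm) 1 rpm = 0.10471976 rad/s, so 11.71 rpm = 11.71 * 0.10471976 = 1.2262683 rad/s. 12.97 rad/s is already in rad/s. Sum: 1.2262683 + 12.97 = 14.196268 rad/s. 1 rpm = 0.10471976 rad/s, so 14.196268 rad/s = 14.196268 / 0.10471976 = 135.56438 rpm ≈ 135.6 rpm (4 s.f.). Final answer: 135.6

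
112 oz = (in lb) 7. Check: 1 oz = 0.028349523 kg, so 112 oz = 112 * 0.028349523 = 3.1751466 kg. 1 lb = 0.45359237 kg, so 3.1751466 kg = 3.1751466 / 0.45359237 = 7 lb.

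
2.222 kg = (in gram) 1 gram = 0.001 kg, so 2.222 kg = 2.222 / 0.001 = 2222 gram. Final answer: 2222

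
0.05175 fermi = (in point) 1.467e-13. Check: 1 fermi = 1e-15 m, so 0.05175 fermi = 0.05175 * 1e-15 = 5.175e-17 m. 1 point = 0.00035277778 m, so 5.175e-17 m = 5.175e-17 / 0.00035277778 = 1.4669291e-13 point ≈ 1.467e-13 point (4 s.f.).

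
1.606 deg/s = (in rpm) 0.2677. Check: 1 deg/s = 0.017453293 rad/s, so 1.606 deg/s = 1.606 * 0.017453293 = 0.028029988 rad/s. 1 rpm = 0.10471976 rad/s, so 0.028029988 rad/s = 0.028029988 / 0.10471976 = 0.26766667 rpm ≈ 0.2677 rpm (4 s.f.).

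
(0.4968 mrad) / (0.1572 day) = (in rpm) 3.493e-07. Check: 1 mrad = 0.001 rad, so 0.4968 mrad = 0.4968 * 0.001 = 0.0004968 rad. 1 day = 86400 s, so 0.1572 day = 0.1572 * 86400 = 13582.08 s. Combine: 0.0004968 rad / 13582.08 s = 3.6577608e-08 rad/s. 1 rpm = 0.10471976 rad/s, so 3.6577608e-08 rad/s = 3.6577608e-08 / 0.10471976 = 3.4929043e-07 rpm ≈ 3.493e-07 rpm (4 s.f.).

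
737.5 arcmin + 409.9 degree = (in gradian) 1 arcmin = 0.00029088821 rad, so 737.5 arcmin = 737.5 * 0.00029088821 = 0.21453005 rad. 1 degree = 0.017453293 rad, so 409.9 degree = 409.9 * 0.017453293 = 7.1541046 rad. Sum: 0.21453005 + 7.1541046 = 7.3686347 rad. 1 gradian = 0.015707963 rad, so 7.3686347 rad = 7.3686347 / 0.015707963 = 469.10185 gradian ≈ 469.1 gradian (4 s.f.). Final answer: 469.1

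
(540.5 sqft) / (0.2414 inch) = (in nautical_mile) 1 sqft = 0.09290304 m^2, so 540.5 sqft = 540.5 * 0.09290304 = 50.214093 m^2. 1 inch = 0.0254 m, so 0.2414 inch = 0.2414 * 0.0254 = 0.00613156 m. Combine: 50.214093 m^2 / 0.00613156 m = 8189.4482 m. 1 nautical_mile = 1852 m, so 8189.4482 m = 8189.4482 / 1852 = 4.4219483 nautical_mile ≈ 4.422 nautical_mile (4 s.f.). Final answer: 4.422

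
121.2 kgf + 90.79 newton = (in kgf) 130.5. Check: 1 kgf = 9.80665 N, so 121.2 kgf = 121.2 * 9.80665 = 1188.566 N. 90.79 newton = 90.79 N. Sum: 1188.566 + 90.79 = 1279.356 N. 1 kgf = 9.80665 N, so 1279.356 N = 1279.356 / 9.80665 = 130.458 kgf ≈ 130.5 kgf (4 s.f.).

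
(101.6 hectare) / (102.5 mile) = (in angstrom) 6.159e+10. Check: 1 hectare = 10000 m^2, so 101.6 hectare = 101.6 * 10000 = 1016000 m^2. 1 mile = 1609.344 m, so 102.5 mile = 102.5 * 1609.344 = 164957.76 m. Combine: 1016000 m^2 / 164957.76 m = 6.1591525 m. 1 angstrom = 1e-10 m, so 6.1591525 m = 6.1591525 / 1e-10 = 6.1591525e+10 angstrom ≈ 6.159e+10 angstrom (4 s.f.).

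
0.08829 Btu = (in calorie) 22.26. Check: 1 Btu = 1055.0559 J, so 0.08829 Btu = 0.08829 * 1055.0559 = 93.150881 J. 1 calorie = 4.184 J, so 93.150881 J = 93.150881 / 4.184 = 22.263595 calorie ≈ 22.26 calorie (4 s.f.).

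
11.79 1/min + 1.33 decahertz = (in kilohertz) 1 1/min = 0.016666667 Hz, so 11.79 1/min = 11.79 * 0.016666667 = 0.1965 Hz. 1 decahertz = 10 Hz, so 1.33 decahertz = 1.33 * 10 = 13.3 Hz. Sum: 0.1965 + 13.3 = 13.4965 Hz. 1 kilohertz = 1000 Hz, so 13.4965 Hz = 13.4965 / 1000 = 0.0134965 kilohertz ≈ 0.0135 kilohertz (4 s.f.). Final answer: 0.0135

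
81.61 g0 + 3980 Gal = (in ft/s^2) 2756. Check: 1 g0 = 9.80665 m/s^2, so 81.61 g0 = 81.61 * 9.80665 = 800.32071 m/s^2. 1 Gal = 0.01 m/s^2, so 3980 Gal = 3980 * 0.01 = 39.8 m/s^2. Sum: 800.32071 + 39.8 = 840.12071 m/s^2. 1 ft/s^2 = 0.3048 m/s^2, so 840.12071 m/s^2 = 840.12071 / 0.3048 = 2756.3015 ft/s^2 ≈ 2756 ft/s^2 (4 s.f.).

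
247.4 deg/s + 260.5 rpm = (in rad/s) 1 deg/s = 0.017453293 rad/s, so 247.4 deg/s = 247.4 * 0.017453293 = 4.3179446 rad/s. 1 rpm = 0.10471976 rad/s, so 260.5 rpm = 260.5 * 0.10471976 = 27.279496 rad/s. Sum: 4.3179446 + 27.279496 = 31.597441 rad/s. Result: 31.597441 rad/s ≈ 31.6 rad/s (4 s.f.). Final answer: 31.6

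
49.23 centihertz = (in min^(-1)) 1 centihertz = 0.01 Hz, so 49.23 centihertz = 49.23 * 0.01 = 0.4923 Hz. 1 min^(-1) = 0.016666667 Hz, so 0.4923 Hz = 0.4923 / 0.016666667 = 29.538 min^(-1) ≈ 29.54 min^(-1) (4 s.f.). Final answer: 29.54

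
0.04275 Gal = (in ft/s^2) 1 Gal = 0.01 m/s^2, so 0.04275 Gal = 0.04275 * 0.01 = 0.0004275 m/s^2. 1 ft/s^2 = 0.3048 m/s^2, so 0.0004275 m/s^2 = 0.0004275 / 0.3048 = 0.0014025591 ft/s^2 ≈ 0.001403 ft/s^2 (4 s.f.). Final answer: 0.001403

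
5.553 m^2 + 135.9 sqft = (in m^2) 5.553 m^2 is already in m^2. 1 sqft = 0.09290304 m^2, so 135.9 sqft = 135.9 * 0.09290304 = 12.625523 m^2. Sum: 5.553 + 12.625523 = 18.178523 m^2. Result: 18.178523 m^2 ≈ 18.18 m^2 (4 s.f.). Final answer: 18.18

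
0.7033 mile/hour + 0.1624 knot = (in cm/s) 39.79. Check: 1 mile/hour = 0.44704 m/s, so 0.7033 mile/hour = 0.7033 * 0.44704 = 0.31440323 m/s. 1 knot = 0.51444444 m/s, so 0.1624 knot = 0.1624 * 0.51444444 = 0.083545778 m/s. Sum: 0.31440323 + 0.083545778 = 0.39794901 m/s. 1 cm/s = 0.01 m/s, so 0.39794901 m/s = 0.39794901 / 0.01 = 39.794901 cm/s ≈ 39.79 cm/s (4 s.f.).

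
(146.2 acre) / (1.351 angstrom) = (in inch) 1.724e+17. Check: 1 acre = 4046.8564 m^2, so 146.2 acre = 146.2 * 4046.8564 = 591650.41 m^2. 1 angstrom = 1e-10 m, so 1.351 angstrom = 1.351 * 1e-10 = 1.351e-10 m. Combine: 591650.41 m^2 / 1.351e-10 m = 4.3793517e+15 m. 1 inch = 0.0254 m, so 4.3793517e+15 m = 4.3793517e+15 / 0.0254 = 1.7241542e+17 inch ≈ 1.724e+17 inch (4 s.f.).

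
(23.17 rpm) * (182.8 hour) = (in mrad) 1 rpm = 0.10471976 rad/s, so 23.17 rpm = 23.17 * 0.10471976 = 2.4263567 rad/s. 1 hour = 3600 s, so 182.8 hour = 182.8 * 3600 = 658080 s. Combine: 2.4263567 rad/s * 658080 s = 1596736.8 rad. 1 mrad = 0.001 rad, so 1596736.8 rad = 1596736.8 / 0.001 = 1.5967368e+09 mrad ≈ 1.597e+09 mrad (4 s.f.). Final answer: 1.597e+09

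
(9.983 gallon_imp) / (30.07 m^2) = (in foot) 0.004952. Check: 1 gallon_imp = 0.00454609 m^3, so 9.983 gallon_imp = 9.983 * 0.00454609 = 0.045383616 m^3. 30.07 m^2 is already in m^2. Combine: 0.045383616 m^3 / 30.07 m^2 = 0.0015092656 m. 1 foot = 0.3048 m, so 0.0015092656 m = 0.0015092656 / 0.3048 = 0.0049516588 foot ≈ 0.004952 foot (4 s.f.).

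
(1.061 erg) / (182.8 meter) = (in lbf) 1.305e-10. Check: 1 erg = 1e-07 J, so 1.061 erg = 1.061 * 1e-07 = 1.061e-07 J. 182.8 meter = 182.8 m. Combine: 1.061e-07 J / 182.8 m = 5.8041575e-10 N. 1 lbf = 4.4482216 N, so 5.8041575e-10 N = 5.8041575e-10 / 4.4482216 = 1.3048265e-10 lbf ≈ 1.305e-10 lbf (4 s.f.).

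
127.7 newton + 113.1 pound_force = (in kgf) 127.7 newton = 127.7 N. 1 pound_force = 4.4482216 N, so 113.1 pound_force = 113.1 * 4.4482216 = 503.09386 N. Sum: 127.7 + 503.09386 = 630.79386 N. 1 kgf = 9.80665 N, so 630.79386 N = 630.79386 / 9.80665 = 64.323073 kgf ≈ 64.32 kgf (4 s.f.). Final answer: 64.32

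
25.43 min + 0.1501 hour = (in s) 2066. Check: 1 min = 60 s, so 25.43 min = 25.43 * 60 = 1525.8 s. 1 hour = 3600 s, so 0.1501 hour = 0.1501 * 3600 = 540.36 s. Sum: 1525.8 + 540.36 = 2066.16 s. Result: 2066.16 s ≈ 2066 s (4 s.f.).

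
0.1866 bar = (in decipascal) 1 bar = 100000 Pa, so 0.1866 bar = 0.1866 * 100000 = 18660 Pa. 1 decipascal = 0.1 Pa, so 18660 Pa = 18660 / 0.1 = 186600 decipascal ≈ 1.866e+05 decipascal (4 s.f.). Final answer: 1.866e+05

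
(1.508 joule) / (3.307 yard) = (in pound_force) 1.508 joule = 1.508 J. 1 yard = 0.9144 m, so 3.307 yard = 3.307 * 0.9144 = 3.0239208 m. Combine: 1.508 J / 3.0239208 m = 0.49869031 N. 1 pound_force = 4.4482216 N, so 0.49869031 N = 0.49869031 / 4.4482216 = 0.11211004 pound_force ≈ 0.1121 pound_force (4 s.f.). Final answer: 0.1121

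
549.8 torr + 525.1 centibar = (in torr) 4488. Check: 1 torr = 133.32237 Pa, so 549.8 torr = 549.8 * 133.32237 = 73300.638 Pa. 1 centibar = 1000 Pa, so 525.1 centibar = 525.1 * 1000 = 525100 Pa. Sum: 73300.638 + 525100 = 598400.64 Pa. 1 torr = 133.32237 Pa, so 598400.64 Pa = 598400.64 / 133.32237 = 4488.3739 torr ≈ 4488 torr (4 s.f.).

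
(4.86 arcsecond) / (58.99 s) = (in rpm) 1 arcsecond = 4.8481368e-06 rad, so 4.86 arcsecond = 4.86 * 4.8481368e-06 = 2.3561945e-05 rad. 58.99 s is already in s. Combine: 2.3561945e-05 rad / 58.99 s = 3.994227e-07 rad/s. 1 rpm = 0.10471976 rad/s, so 3.994227e-07 rad/s = 3.994227e-07 / 0.10471976 = 3.8142058e-06 rpm ≈ 3.814e-06 rpm (4 s.f.). Final answer: 3.814e-06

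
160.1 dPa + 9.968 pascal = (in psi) 0.003768. Check: 1 dPa = 0.1 Pa, so 160.1 dPa = 160.1 * 0.1 = 16.01 Pa. 9.968 pascal = 9.968 Pa. Sum: 16.01 + 9.968 = 25.978 Pa. 1 psi = 6894.7573 Pa, so 25.978 Pa = 25.978 / 6894.7573 = 0.0037677904 psi ≈ 0.003768 psi (4 s.f.).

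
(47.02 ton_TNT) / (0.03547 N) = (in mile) 3.446e+09. Check: 1 ton_TNT = 4.184e+09 J, so 47.02 ton_TNT = 47.02 * 4.184e+09 = 1.9673168e+11 J. 0.03547 N is already in N. Combine: 1.9673168e+11 J / 0.03547 N = 5.5464246e+12 m. 1 mile = 1609.344 m, so 5.5464246e+12 m = 5.5464246e+12 / 1609.344 = 3.4463885e+09 mile ≈ 3.446e+09 mile (4 s.f.).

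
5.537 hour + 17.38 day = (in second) 1.522e+06. Check: 1 hour = 3600 s, so 5.537 hour = 5.537 * 3600 = 19933.2 s. 1 day = 86400 s, so 17.38 day = 17.38 * 86400 = 1501632 s. Sum: 19933.2 + 1501632 = 1521565.2 s. 1521565.2 s = 1521565.2 second ≈ 1.522e+06 second (4 s.f.).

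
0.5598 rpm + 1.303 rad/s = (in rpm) 13. Check: 1 rpm = 0.10471976 rad/s, so 0.5598 rpm = 0.5598 * 0.10471976 = 0.058622119 rad/s. 1.303 rad/s is already in rad/s. Sum: 0.058622119 + 1.303 = 1.3616221 rad/s. 1 rpm = 0.10471976 rad/s, so 1.3616221 rad/s = 1.3616221 / 0.10471976 = 13.002533 rpm ≈ 13 rpm (4 s.f.).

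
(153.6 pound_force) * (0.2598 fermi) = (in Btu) 1 pound_force = 4.4482216 N, so 153.6 pound_force = 153.6 * 4.4482216 = 683.24684 N. 1 fermi = 1e-15 m, so 0.2598 fermi = 0.2598 * 1e-15 = 2.598e-16 m. Combine: 683.24684 N * 2.598e-16 m = 1.7750753e-13 J. 1 Btu = 1055.0559 J, so 1.7750753e-13 J = 1.7750753e-13 / 1055.0559 = 1.6824468e-16 Btu ≈ 1.682e-16 Btu (4 s.f.). Final answer: 1.682e-16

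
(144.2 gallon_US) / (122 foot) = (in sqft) 1 gallon_US = 0.0037854118 m^3, so 144.2 gallon_US = 144.2 * 0.0037854118 = 0.54585638 m^3. 1 foot = 0.3048 m, so 122 foot = 122 * 0.3048 = 37.1856 m. Combine: 0.54585638 m^3 / 37.1856 m = 0.014679241 m^2. 1 sqft = 0.09290304 m^2, so 0.014679241 m^2 = 0.014679241 / 0.09290304 = 0.15800603 sqft ≈ 0.158 sqft (4 s.f.). Final answer: 0.158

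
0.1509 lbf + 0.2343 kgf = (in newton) 1 lbf = 4.4482216 N, so 0.1509 lbf = 0.1509 * 4.4482216 = 0.67123664 N. 1 kgf = 9.80665 N, so 0.2343 kgf = 0.2343 * 9.80665 = 2.2976981 N. Sum: 0.67123664 + 2.2976981 = 2.9689347 N. 2.9689347 N = 2.9689347 newton ≈ 2.969 newton (4 s.f.). Final answer: 2.969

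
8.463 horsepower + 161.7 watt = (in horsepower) 1 horsepower = 745.69987 W, so 8.463 horsepower = 8.463 * 745.69987 = 6310.858 W. 161.7 watt = 161.7 W. Sum: 6310.858 + 161.7 = 6472.558 W. 1 horsepower = 745.69987 W, so 6472.558 W = 6472.558 / 745.69987 = 8.6798433 horsepower ≈ 8.68 horsepower (4 s.f.). Final answer: 8.68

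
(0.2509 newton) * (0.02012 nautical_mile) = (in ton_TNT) 2.234e-09. Check: 0.2509 newton = 0.2509 N. 1 nautical_mile = 1852 m, so 0.02012 nautical_mile = 0.02012 * 1852 = 37.26224 m. Combine: 0.2509 N * 37.26224 m = 9.349096 J. 1 ton_TNT = 4.184e+09 J, so 9.349096 J = 9.349096 / 4.184e+09 = 2.2344876e-09 ton_TNT ≈ 2.234e-09 ton_TNT (4 s.f.).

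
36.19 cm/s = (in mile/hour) 1 cm/s = 0.01 m/s, so 36.19 cm/s = 36.19 * 0.01 = 0.3619 m/s. 1 mile/hour = 0.44704 m/s, so 0.3619 m/s = 0.3619 / 0.44704 = 0.80954724 mile/hour ≈ 0.8095 mile/hour (4 s.f.). Final answer: 0.8095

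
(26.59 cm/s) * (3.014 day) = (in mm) 6.924e+07. Check: 1 cm/s = 0.01 m/s, so 26.59 cm/s = 26.59 * 0.01 = 0.2659 m/s. 1 day = 86400 s, so 3.014 day = 3.014 * 86400 = 260409.6 s. Combine: 0.2659 m/s * 260409.6 s = 69242.913 m. 1 mm = 0.001 m, so 69242.913 m = 69242.913 / 0.001 = 69242913 mm ≈ 6.924e+07 mm (4 s.f.).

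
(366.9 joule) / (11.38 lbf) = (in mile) 0.004504. Check: 366.9 joule = 366.9 J. 1 lbf = 4.4482216 N, so 11.38 lbf = 11.38 * 4.4482216 = 50.620762 N. Combine: 366.9 J / 50.620762 N = 7.2480142 m. 1 mile = 1609.344 m, so 7.2480142 m = 7.2480142 / 1609.344 = 0.0045037072 mile ≈ 0.004504 mile (4 s.f.).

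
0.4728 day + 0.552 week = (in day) 4.337. Check: 1 day = 86400 s, so 0.4728 day = 0.4728 * 86400 = 40849.92 s. 1 week = 604800 s, so 0.552 week = 0.552 * 604800 = 333849.6 s. Sum: 40849.92 + 333849.6 = 374699.52 s. 1 day = 86400 s, so 374699.52 s = 374699.52 / 86400 = 4.3368 day ≈ 4.337 day (4 s.f.).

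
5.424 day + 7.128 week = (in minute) 1 day = 86400 s, so 5.424 day = 5.424 * 86400 = 468633.6 s. 1 week = 604800 s, so 7.128 week = 7.128 * 604800 = 4311014.4 s. Sum: 468633.6 + 4311014.4 = 4779648 s. 1 minute = 60 s, so 4779648 s = 4779648 / 60 = 79660.8 minute ≈ 7.966e+04 minute (4 s.f.). Final answer: 7.966e+04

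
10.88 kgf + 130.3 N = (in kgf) 1 kgf = 9.80665 N, so 10.88 kgf = 10.88 * 9.80665 = 106.69635 N. 130.3 N is already in N. Sum: 106.69635 + 130.3 = 236.99635 N. 1 kgf = 9.80665 N, so 236.99635 N = 236.99635 / 9.80665 = 24.166902 kgf ≈ 24.17 kgf (4 s.f.). Final answer: 24.17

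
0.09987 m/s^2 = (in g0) 0.01018. Check: 1 g0 = 9.80665 m/s^2, so 0.09987 m/s^2 = 0.09987 / 9.80665 = 0.010183906 g0 ≈ 0.01018 g0 (4 s.f.).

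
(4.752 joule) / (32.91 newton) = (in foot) 0.4737. Check: 4.752 joule = 4.752 J. 32.91 newton = 32.91 N. Combine: 4.752 J / 32.91 N = 0.1443938 m. 1 foot = 0.3048 m, so 0.1443938 m = 0.1443938 / 0.3048 = 0.47373294 foot ≈ 0.4737 foot (4 s.f.).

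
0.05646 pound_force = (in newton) 1 pound_force = 4.4482216 N, so 0.05646 pound_force = 0.05646 * 4.4482216 = 0.25114659 N. 0.25114659 N = 0.25114659 newton ≈ 0.2511 newton (4 s.f.). Final answer: 0.2511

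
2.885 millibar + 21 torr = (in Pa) 3088. Check: 1 millibar = 100 Pa, so 2.885 millibar = 2.885 * 100 = 288.5 Pa. 1 torr = 133.32237 Pa, so 21 torr = 21 * 133.32237 = 2799.7697 Pa. Sum: 288.5 + 2799.7697 = 3088.2697 Pa. Result: 3088.2697 Pa ≈ 3088 Pa (4 s.f.).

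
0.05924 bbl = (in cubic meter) 0.009418. Check: 1 bbl = 0.15898729 m^3, so 0.05924 bbl = 0.05924 * 0.15898729 = 0.0094184074 m^3. 0.0094184074 m^3 = 0.0094184074 cubic meter ≈ 0.009418 cubic meter (4 s.f.).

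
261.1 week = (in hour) 4.386e+04. Check: 1 week = 604800 s, so 261.1 week = 261.1 * 604800 = 1.5791328e+08 s. 1 hour = 3600 s, so 1.5791328e+08 s = 1.5791328e+08 / 3600 = 43864.8 hour ≈ 4.386e+04 hour (4 s.f.).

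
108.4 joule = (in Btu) 108.4 joule = 108.4 J. 1 Btu = 1055.0559 J, so 108.4 J = 108.4 / 1055.0559 = 0.10274338 Btu ≈ 0.1027 Btu (4 s.f.). Final answer: 0.1027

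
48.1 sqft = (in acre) 1 sqft = 0.09290304 m^2, so 48.1 sqft = 48.1 * 0.09290304 = 4.4686362 m^2. 1 acre = 4046.8564 m^2, so 4.4686362 m^2 = 4.4686362 / 4046.8564 = 0.0011042241 acre ≈ 0.001104 acre (4 s.f.). Final answer: 0.001104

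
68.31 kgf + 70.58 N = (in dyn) 7.405e+07. Check: 1 kgf = 9.80665 N, so 68.31 kgf = 68.31 * 9.80665 = 669.89226 N. 70.58 N is already in N. Sum: 669.89226 + 70.58 = 740.47226 N. 1 dyn = 1e-05 N, so 740.47226 N = 740.47226 / 1e-05 = 74047226 dyn ≈ 7.405e+07 dyn (4 s.f.).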